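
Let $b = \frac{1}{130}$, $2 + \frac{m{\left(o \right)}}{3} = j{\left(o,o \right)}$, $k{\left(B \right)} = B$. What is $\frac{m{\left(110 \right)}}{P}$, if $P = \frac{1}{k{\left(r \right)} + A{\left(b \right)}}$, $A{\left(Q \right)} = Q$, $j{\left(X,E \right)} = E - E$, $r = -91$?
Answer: $\frac{35487}{65} \approx 545.95$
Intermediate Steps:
$j{\left(X,E \right)} = 0$
$m{\left(o \right)} = -6$ ($m{\left(o \right)} = -6 + 3 \cdot 0 = -6 + 0 = -6$)
$b = \frac{1}{130} \approx 0.0076923$
$P = - \frac{130}{11829}$ ($P = \frac{1}{-91 + \frac{1}{130}} = \frac{1}{- \frac{11829}{130}} = - \frac{130}{11829} \approx -0.01099$)
$\frac{m{\left(110 \right)}}{P} = - \frac{6}{- \frac{130}{11829}} = \left(-6\right) \left(- \frac{11829}{130}\right) = \frac{35487}{65}$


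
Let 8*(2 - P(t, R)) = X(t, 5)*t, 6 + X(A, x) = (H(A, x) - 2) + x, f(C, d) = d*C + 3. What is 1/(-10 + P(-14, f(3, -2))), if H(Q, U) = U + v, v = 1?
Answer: -4/11 ≈ -0.36364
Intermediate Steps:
H(Q, U) = 1 + U (H(Q, U) = U + 1 = 1 + U)
f(C, d) = 3 + C*d (f(C, d) = C*d + 3 = 3 + C*d)
X(A, x) = -7 + 2*x (X(A, x) = -6 + (((1 + x) - 2) + x) = -6 + ((-1 + x) + x) = -6 + (-1 + 2*x) = -7 + 2*x)
P(t, R) = 2 - 3*t/8 (P(t, R) = 2 - (-7 + 2*5)*t/8 = 2 - (-7 + 10)*t/8 = 2 - 3*t/8)
1/(-10 + P(-14, f(3, -2))) = 1/(-10 + (2 - 3/8*(-14))) = 1/(-10 + (2 + 21/4)) = 1/(-10 + 29/4) = 1/(-11/4) = -4/11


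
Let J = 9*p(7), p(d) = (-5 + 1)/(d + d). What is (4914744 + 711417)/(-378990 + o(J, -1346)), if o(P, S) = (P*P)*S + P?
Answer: -30631321/2111860 ≈ -14.504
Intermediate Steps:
p(d) = -2/d (p(d) = -4*1/(2*d) = -2/d)
J = -18/7 (J = 9*(-2/7) = -18/7 ≈ -2.5714)
o(P, S) = P + S*P² (o(P, S) = P²*S + P = S*P² + P = P + S*P²)
(4914744 + 711417)/(-378990 + o(J, -1346)) = (4914744 + 711417)/(-378990 - 18*(1 - 18/7*(-1346))/7) = 5626161/(-378990 - 18*(1 + 24228/7)/7) = 5626161/(-378990 - 18/7*24235/7) = 5626161/(-378990 - 436230/49) = 5626161/(-19006740/49) = 5626161*(-49/19006740) = -30631321/2111860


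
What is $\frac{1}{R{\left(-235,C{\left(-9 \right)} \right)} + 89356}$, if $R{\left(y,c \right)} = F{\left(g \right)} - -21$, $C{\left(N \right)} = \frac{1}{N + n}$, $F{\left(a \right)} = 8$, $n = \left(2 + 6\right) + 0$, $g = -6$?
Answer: $\frac{1}{89385} \approx 1.1188 \cdot 10^{-5}$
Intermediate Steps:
$n = 8$ ($n = 8 + 0 = 8$)
$C{\left(N \right)} = \frac{1}{8 + N}$ ($C{\left(N \right)} = \frac{1}{N + 8} = \frac{1}{8 + N}$)
$R{\left(y,c \right)} = 29$ ($R{\left(y,c \right)} = 8 - -21 = 8 + 21 = 29$)
$\frac{1}{R{\left(-235,C{\left(-9 \right)} \right)} + 89356} = \frac{1}{29 + 89356} = \frac{1}{89385}$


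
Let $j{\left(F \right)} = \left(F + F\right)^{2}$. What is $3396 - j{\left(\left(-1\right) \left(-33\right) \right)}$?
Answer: $-960$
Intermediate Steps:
$j{\left(F \right)} = 4 F^{2}$ ($j{\left(F \right)} = \left(2 F\right)^{2} = 4 F^{2}$)
$3396 - j{\left(\left(-1\right) \left(-33\right) \right)} = 3396 - 4 \left(\left(-1\right) \left(-33\right)\right)^{2} = 3396 - 4 \cdot 33^{2} = 3396 - 4 \cdot 1089 = 3396 - 4356 = -960$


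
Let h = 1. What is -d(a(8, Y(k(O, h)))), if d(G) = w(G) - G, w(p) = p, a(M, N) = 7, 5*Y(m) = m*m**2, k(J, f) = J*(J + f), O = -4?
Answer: 0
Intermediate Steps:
Y(m) = m**3/5 (Y(m) = (m*m**2)/5 = m**3/5)
d(G) = 0 (d(G) = G - G = 0)
-d(a(8, Y(k(O, h)))) = -1*0 = 0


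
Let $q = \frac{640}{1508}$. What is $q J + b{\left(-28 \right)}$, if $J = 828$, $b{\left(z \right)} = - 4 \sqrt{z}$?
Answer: $\frac{132480}{377} - 8 i \sqrt{7} \approx 351.41 - 21.166 i$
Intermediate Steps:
$q = \frac{160}{377}$ ($q = 640 \cdot \frac{1}{1508} = \frac{160}{377} \approx 0.4244$)
$q J + b{\left(-28 \right)} = \frac{160}{377} \cdot 828 - 4 \sqrt{-28} = \frac{132480}{377} - 4 \cdot 2 i \sqrt{7} = \frac{132480}{377} - 8 i \sqrt{7}$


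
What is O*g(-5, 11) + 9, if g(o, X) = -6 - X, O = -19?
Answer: 332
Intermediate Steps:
O*g(-5, 11) + 9 = -19*(-6 - 1*11) + 9 = -19*(-6 - 11) + 9 = -19*(-17) + 9 = 323 + 9 = 332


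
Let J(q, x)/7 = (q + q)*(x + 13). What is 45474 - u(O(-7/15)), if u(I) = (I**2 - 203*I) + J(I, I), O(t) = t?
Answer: 681914/15 ≈ 45461.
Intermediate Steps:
J(q, x) = 14*q*(13 + x) (J(q, x) = 7*((q + q)*(x + 13)) = 7*((2*q)*(13 + x)) = 7*(2*q*(13 + x)) = 14*q*(13 + x))
u(I) = I**2 - 203*I + 14*I*(13 + I) (u(I) = (I**2 - 203*I) + 14*I*(13 + I) = I**2 - 203*I + 14*I*(13 + I))
45474 - u(O(-7/15)) = 45474 - 3*(-7/15)*(-7 + 5*(-7/15)) = 45474 - 3*(-7*1/15)*(-7 + 5*(-7*1/15)) = 45474 - 3*(-7)*(-7 + 5*(-7/15))/15 = 45474 - 3*(-7)*(-7 - 7/3)/15 = 45474 - 3*(-7)*(-28)/(15*3) = 45474 - 1*196/15 = 45474 - 196/15 = 681914/15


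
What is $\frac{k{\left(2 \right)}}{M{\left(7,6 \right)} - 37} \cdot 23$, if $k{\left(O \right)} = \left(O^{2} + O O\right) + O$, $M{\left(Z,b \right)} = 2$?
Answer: $- \frac{46}{7} \approx -6.5714$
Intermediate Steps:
$k{\left(O \right)} = O + 2 O^{2}$ ($k{\left(O \right)} = \left(O^{2} + O^{2}\right) + O = 2 O^{2} + O = O + 2 O^{2}$)
$\frac{k{\left(2 \right)}}{M{\left(7,6 \right)} - 37} \cdot 23 = \frac{2 \left(1 + 2 \cdot 2\right)}{2 - 37} \cdot 23 = \frac{2 \left(1 + 4\right)}{-35} \cdot 23 = - \frac{2 \cdot 5}{35} \cdot 23 = \left(- \frac{1}{35}\right) 10 \cdot 23 = \left(- \frac{2}{7}\right) 23 = - \frac{46}{7}$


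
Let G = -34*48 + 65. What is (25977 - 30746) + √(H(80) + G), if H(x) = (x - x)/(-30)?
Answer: -4769 + I*√1567 ≈ -4769.0 + 39.585*I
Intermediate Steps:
G = -1567 (G = -1632 + 65 = -1567)
H(x) = 0 (H(x) = 0*(-1/30) = 0)
(25977 - 30746) + √(H(80) + G) = (25977 - 30746) + √(0 - 1567) = -4769 + √(-1567) = -4769 + I*√1567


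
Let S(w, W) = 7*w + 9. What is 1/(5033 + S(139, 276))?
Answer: 1/6015 ≈ 0.00016625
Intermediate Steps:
S(w, W) = 9 + 7*w
1/(5033 + S(139, 276)) = 1/(5033 + (9 + 7*139)) = 1/(5033 + (9 + 973)) = 1/(5033 + 982) = 1/6015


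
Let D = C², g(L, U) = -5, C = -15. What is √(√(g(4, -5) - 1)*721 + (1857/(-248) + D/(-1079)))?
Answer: √(-137776631694 + 12906887493136*I*√6)/133796 ≈ 29.651 + 29.781*I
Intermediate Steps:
D = 225 (D = (-15)² = 225)
√(√(g(4, -5) - 1)*721 + (1857/(-248) + D/(-1079))) = √(√(-5 - 1)*721 + (1857/(-248) + 225/(-1079))) = √(√(-6)*721 + (1857*(-1/248) + 225*(-1/1079))) = √((I*√6)*721 + (-1857/248 - 225/1079)) = √(721*I*√6 - 2059503/267592) = √(-2059503/267592 + 721*I*√6)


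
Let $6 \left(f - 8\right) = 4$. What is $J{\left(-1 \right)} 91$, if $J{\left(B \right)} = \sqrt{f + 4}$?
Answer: $\frac{91 \sqrt{114}}{3} \approx 323.87$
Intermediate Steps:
$f = \frac{26}{3}$ ($f = 8 + \frac{1}{6} \cdot 4 = 8 + \frac{2}{3} = \frac{26}{3} \approx 8.6667$)
$J{\left(B \right)} = \frac{\sqrt{114}}{3}$ ($J{\left(B \right)} = \sqrt{\frac{26}{3} + 4} = \sqrt{\frac{38}{3}} = \frac{\sqrt{114}}{3}$)
$J{\left(-1 \right)} 91 = \frac{\sqrt{114}}{3} \cdot 91 = \frac{91 \sqrt{114}}{3}$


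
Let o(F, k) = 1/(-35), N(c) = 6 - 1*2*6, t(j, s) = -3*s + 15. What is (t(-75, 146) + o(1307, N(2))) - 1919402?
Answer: -67193876/35 ≈ -1.9198e+6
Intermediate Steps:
t(j, s) = 15 - 3*s
N(c) = -6 (N(c) = 6 - 2*6 = 6 - 12 = -6)
o(F, k) = -1/35
(t(-75, 146) + o(1307, N(2))) - 1919402 = ((15 - 3*146) - 1/35) - 1919402 = ((15 - 438) - 1/35) - 1919402 = (-423 - 1/35) - 1919402 = -14806/35 - 1919402 = -67193876/35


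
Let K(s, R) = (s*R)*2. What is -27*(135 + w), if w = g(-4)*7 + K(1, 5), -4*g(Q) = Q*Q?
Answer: -3159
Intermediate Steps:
g(Q) = -Q**2/4 (g(Q) = -Q*Q/4 = -Q**2/4)
K(s, R) = 2*R*s (K(s, R) = (R*s)*2 = 2*R*s)
w = -18 (w = -1/4*(-4)**2*7 + 2*5*1 = -1/4*16*7 + 10 = -4*7 + 10 = -28 + 10 = -18)
-27*(135 + w) = -27*(135 - 18) = -27*117 = -3159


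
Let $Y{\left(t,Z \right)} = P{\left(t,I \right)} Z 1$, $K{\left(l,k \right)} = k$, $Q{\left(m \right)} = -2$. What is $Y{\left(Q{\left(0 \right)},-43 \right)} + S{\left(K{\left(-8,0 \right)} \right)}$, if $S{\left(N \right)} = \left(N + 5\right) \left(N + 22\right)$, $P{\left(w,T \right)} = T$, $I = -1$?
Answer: $153$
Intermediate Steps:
$S{\left(N \right)} = \left(5 + N\right) \left(22 + N\right)$
$Y{\left(t,Z \right)} = - Z$ ($Y{\left(t,Z \right)} = - Z 1 = - Z$)
$Y{\left(Q{\left(0 \right)},-43 \right)} + S{\left(K{\left(-8,0 \right)} \right)} = \left(-1\right) \left(-43\right) + \left(110 + 0^{2} + 27 \cdot 0\right) = 43 + \left(110 + 0 + 0\right) = 43 + 110 = 153$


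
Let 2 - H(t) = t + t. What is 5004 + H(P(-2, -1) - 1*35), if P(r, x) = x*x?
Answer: 5074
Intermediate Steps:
P(r, x) = x**2
H(t) = 2 - 2*t (H(t) = 2 - (t + t) = 2 - 2*t)
5004 + H(P(-2, -1) - 1*35) = 5004 + (2 - 2*((-1)**2 - 1*35)) = 5004 + (2 - 2*(1 - 35)) = 5004 + (2 - 2*(-34)) = 5004 + (2 + 68) = 5004 + 70 = 5074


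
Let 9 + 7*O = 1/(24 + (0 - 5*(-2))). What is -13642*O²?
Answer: -634523525/28322 ≈ -22404.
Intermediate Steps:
O = -305/238 (O = -9/7 + 1/(7*(24 + (0 - 5*(-2)))) = -9/7 + 1/(7*(24 + (0 + 10))) = -9/7 + 1/(7*(24 + 10)) = -9/7 + (⅐)/34 = -9/7 + (⅐)*(1/34) = -9/7 + 1/238 = -305/238 ≈ -1.2815)
-13642*O² = -13642*(-305/238)² = -13642*93025/56644 = -634523525/28322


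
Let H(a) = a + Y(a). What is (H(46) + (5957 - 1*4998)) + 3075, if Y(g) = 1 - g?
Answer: 4035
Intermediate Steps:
H(a) = 1 (H(a) = a + (1 - a) = 1)
(H(46) + (5957 - 1*4998)) + 3075 = (1 + (5957 - 1*4998)) + 3075 = (1 + (5957 - 4998)) + 3075 = (1 + 959) + 3075 = 960 + 3075 = 4035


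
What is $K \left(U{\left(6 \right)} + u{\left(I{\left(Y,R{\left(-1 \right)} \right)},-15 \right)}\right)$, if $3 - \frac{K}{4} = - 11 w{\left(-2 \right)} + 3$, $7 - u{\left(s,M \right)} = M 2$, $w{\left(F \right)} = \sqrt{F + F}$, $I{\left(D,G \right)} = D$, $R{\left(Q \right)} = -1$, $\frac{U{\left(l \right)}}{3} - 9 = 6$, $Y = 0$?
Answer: $7216 i \approx 7216.0 i$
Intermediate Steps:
$U{\left(l \right)} = 45$ ($U{\left(l \right)} = 27 + 3 \cdot 6 = 27 + 18 = 45$)
$w{\left(F \right)} = \sqrt{2} \sqrt{F}$ ($w{\left(F \right)} = \sqrt{2 F} = \sqrt{2} \sqrt{F}$)
$u{\left(s,M \right)} = 7 - 2 M$ ($u{\left(s,M \right)} = 7 - M 2 = 7 - 2 M$)
$K = 88 i$ ($K = 12 - 4 \left(- 11 \sqrt{2} \sqrt{-2} + 3\right) = 12 - 4 \left(- 11 \sqrt{2} i \sqrt{2} + 3\right) = 12 - 4 \left(- 11 \cdot 2 i + 3\right) = 12 - 4 \left(- 22 i + 3\right) = 12 - 4 \left(3 - 22 i\right) = 12 - \left(12 - 88 i\right) = 88 i \approx 88.0 i$)
$K \left(U{\left(6 \right)} + u{\left(I{\left(Y,R{\left(-1 \right)} \right)},-15 \right)}\right) = 88 i \left(45 + \left(7 - -30\right)\right) = 88 i \left(45 + \left(7 + 30\right)\right) = 88 i \left(45 + 37\right) = 88 i 82 = 7216 i$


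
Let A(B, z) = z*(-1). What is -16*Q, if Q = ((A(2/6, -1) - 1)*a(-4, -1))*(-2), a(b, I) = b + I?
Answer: 0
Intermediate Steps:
A(B, z) = -z
a(b, I) = I + b
Q = 0 (Q = ((-1*(-1) - 1)*(-1 - 4))*(-2) = ((1 - 1)*(-5))*(-2) = (0*(-5))*(-2) = 0*(-2) = 0)
-16*Q = -16*0 = 0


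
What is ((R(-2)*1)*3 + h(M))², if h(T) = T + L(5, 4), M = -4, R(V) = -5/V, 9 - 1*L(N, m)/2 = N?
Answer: 529/4 ≈ 132.25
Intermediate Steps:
L(N, m) = 18 - 2*N
h(T) = 8 + T (h(T) = T + (18 - 2*5) = T + (18 - 10) = T + 8 = 8 + T)
((R(-2)*1)*3 + h(M))² = ((-5/(-2)*1)*3 + (8 - 4))² = ((-5*(-½)*1)*3 + 4)² = (((5/2)*1)*3 + 4)² = ((5/2)*3 + 4)² = (15/2 + 4)² = (23/2)² = 529/4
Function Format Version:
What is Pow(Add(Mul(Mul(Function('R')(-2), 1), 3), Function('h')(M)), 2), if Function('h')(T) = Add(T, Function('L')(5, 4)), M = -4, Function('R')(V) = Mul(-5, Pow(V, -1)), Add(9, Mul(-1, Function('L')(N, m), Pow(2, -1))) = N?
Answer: Rational(529, 4) ≈ 132.25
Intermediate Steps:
Function('L')(N, m) = Add(18, Mul(-2, N))
Function('h')(T) = Add(8, T) (Function('h')(T) = Add(T, Add(18, Mul(-2, 5))) = Add(T, Add(18, -10)) = Add(T, 8) = Add(8, T))
Pow(Add(Mul(Mul(Function('R')(-2), 1), 3), Function('h')(M)), 2) = Pow(Add(Mul(Mul(Mul(-5, Pow(-2, -1)), 1), 3), Add(8, -4)), 2) = Pow(Add(Mul(Mul(Mul(-5, Rational(-1, 2)), 1), 3), 4), 2) = Pow(Add(Mul(Mul(Rational(5, 2), 1), 3), 4), 2) = Pow(Add(Mul(Rational(5, 2), 3), 4), 2) = Pow(Add(Rational(15, 2), 4), 2) = Pow(Rational(23, 2), 2) = Rational(529, 4)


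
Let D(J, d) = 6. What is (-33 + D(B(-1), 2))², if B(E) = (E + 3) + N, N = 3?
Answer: 729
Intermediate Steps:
B(E) = 6 + E (B(E) = (E + 3) + 3 = (3 + E) + 3 = 6 + E)
(-33 + D(B(-1), 2))² = (-33 + 6)² = (-27)² = 729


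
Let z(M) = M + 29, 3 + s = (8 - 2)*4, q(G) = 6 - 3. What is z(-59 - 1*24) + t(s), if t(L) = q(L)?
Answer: -51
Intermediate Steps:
q(G) = 3
s = 21 (s = -3 + (8 - 2)*4 = -3 + 6*4 = -3 + 24 = 21)
t(L) = 3
z(M) = 29 + M
z(-59 - 1*24) + t(s) = (29 + (-59 - 1*24)) + 3 = (29 + (-59 - 24)) + 3 = (29 - 83) + 3 = -54 + 3 = -51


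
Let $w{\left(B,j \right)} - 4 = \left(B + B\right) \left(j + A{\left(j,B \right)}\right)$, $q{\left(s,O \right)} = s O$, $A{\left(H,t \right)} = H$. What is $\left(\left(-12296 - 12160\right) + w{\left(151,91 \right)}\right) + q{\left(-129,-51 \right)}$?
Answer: $37091$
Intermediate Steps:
$q{\left(s,O \right)} = O s$
$w{\left(B,j \right)} = 4 + 4 B j$ ($w{\left(B,j \right)} = 4 + \left(B + B\right) \left(j + j\right) = 4 + 2 B 2 j = 4 + 4 B j$)
$\left(\left(-12296 - 12160\right) + w{\left(151,91 \right)}\right) + q{\left(-129,-51 \right)} = \left(\left(-12296 - 12160\right) + \left(4 + 4 \cdot 151 \cdot 91\right)\right) - -6579 = \left(\left(-12296 - 12160\right) + \left(4 + 54964\right)\right) + 6579 = \left(-24456 + 54968\right) + 6579 = 30512 + 6579 = 37091$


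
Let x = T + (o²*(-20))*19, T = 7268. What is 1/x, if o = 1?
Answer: 1/6888 ≈ 0.00014518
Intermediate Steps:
x = 6888 (x = 7268 + (1²*(-20))*19 = 7268 + (1*(-20))*19 = 7268 - 20*19 = 7268 - 380 = 6888)
1/x = 1/6888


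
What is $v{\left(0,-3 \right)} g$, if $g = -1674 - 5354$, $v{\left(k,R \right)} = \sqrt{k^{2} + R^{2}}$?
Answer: $-21084$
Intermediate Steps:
$v{\left(k,R \right)} = \sqrt{R^{2} + k^{2}}$
$g = -7028$
$v{\left(0,-3 \right)} g = \sqrt{\left(-3\right)^{2} + 0^{2}} \left(-7028\right) = \sqrt{9 + 0} \left(-7028\right) = \sqrt{9} \left(-7028\right) = 3 \left(-7028\right) = -21084$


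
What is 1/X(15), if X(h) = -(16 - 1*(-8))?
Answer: -1/24 ≈ -0.041667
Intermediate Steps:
X(h) = -24 (X(h) = -(16 + 8) = -1*24 = -24)
1/X(15) = 1/(-24) = -1/24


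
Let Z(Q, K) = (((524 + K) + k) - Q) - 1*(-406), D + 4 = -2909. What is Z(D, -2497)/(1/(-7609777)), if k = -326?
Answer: -7761972540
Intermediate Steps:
D = -2913 (D = -4 - 2909 = -2913)
Z(Q, K) = 604 + K - Q (Z(Q, K) = (((524 + K) - 326) - Q) - 1*(-406) = ((198 + K) - Q) + 406 = (198 + K - Q) + 406 = 604 + K - Q)
Z(D, -2497)/(1/(-7609777)) = (604 - 2497 - 1*(-2913))/(1/(-7609777)) = (604 - 2497 + 2913)/(-1/7609777) = 1020*(-7609777) = -7761972540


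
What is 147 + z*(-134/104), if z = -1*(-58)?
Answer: 1879/26 ≈ 72.269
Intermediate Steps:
z = 58
147 + z*(-134/104) = 147 + 58*(-134/104) = 147 + 58*(-134*1/104) = 147 + 58*(-67/52) = 147 - 1943/26 = 1879/26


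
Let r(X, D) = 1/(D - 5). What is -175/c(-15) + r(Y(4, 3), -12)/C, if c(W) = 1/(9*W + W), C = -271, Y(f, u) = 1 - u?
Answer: 120933751/4607 ≈ 26250.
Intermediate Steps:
r(X, D) = 1/(-5 + D)
c(W) = 1/(10*W)
-175/c(-15) + r(Y(4, 3), -12)/C = -175/((⅒)/(-15)) + 1/(-5 - 12*(-271)) = -175/((⅒)*(-1/15)) - 1/271/(-17) = -175/(-1/150) - 1/17*(-1/271) = -175*(-150) + 1/4607 = 26250 + 1/4607 = 120933751/4607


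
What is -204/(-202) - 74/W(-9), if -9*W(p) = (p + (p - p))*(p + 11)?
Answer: -3635/101 ≈ -35.990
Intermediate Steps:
W(p) = -p*(11 + p)/9 (W(p) = -(p + (p - p))*(p + 11)/9 = -(p + 0)*(11 + p)/9 = -p*(11 + p)/9)
-204/(-202) - 74/W(-9) = -204/(-202) - 74/(11 - 9) = -204*(-1/202) - 74/((-1/9*(-9)*2)) = 102/101 - 74/2 = 102/101 - 74*1/2 = 102/101 - 37 = -3635/101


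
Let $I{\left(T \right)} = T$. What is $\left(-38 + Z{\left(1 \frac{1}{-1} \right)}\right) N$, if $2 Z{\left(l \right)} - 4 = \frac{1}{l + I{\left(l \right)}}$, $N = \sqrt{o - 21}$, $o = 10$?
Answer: $- \frac{145 i \sqrt{11}}{4} \approx - 120.23 i$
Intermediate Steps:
$N = i \sqrt{11}$ ($N = \sqrt{10 - 21} = \sqrt{-11} = i \sqrt{11} \approx 3.3166 i$)
$Z{\left(l \right)} = 2 + \frac{1}{4 l}$ ($Z{\left(l \right)} = 2 + \frac{1}{2 \left(l + l\right)} = 2 + \frac{1}{2 \cdot 2 l} = 2 + \frac{\frac{1}{2} \frac{1}{l}}{2} = 2 + \frac{1}{4 l}$)
$\left(-38 + Z{\left(1 \frac{1}{-1} \right)}\right) N = \left(-38 + \left(2 + \frac{1}{4 \cdot 1 \frac{1}{-1}}\right)\right) i \sqrt{11} = \left(-38 + \left(2 + \frac{1}{4 \cdot 1 \left(-1\right)}\right)\right) i \sqrt{11} = \left(-38 + \left(2 + \frac{1}{4 \left(-1\right)}\right)\right) i \sqrt{11} = \left(-38 + \left(2 + \frac{1}{4} \left(-1\right)\right)\right) i \sqrt{11} = \left(-38 + \left(2 - \frac{1}{4}\right)\right) i \sqrt{11} = \left(-38 + \frac{7}{4}\right) i \sqrt{11} = - \frac{145 i \sqrt{11}}{4}$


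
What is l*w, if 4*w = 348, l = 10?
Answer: 870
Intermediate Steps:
w = 87 (w = (¼)*348 = 87)
l*w = 10*87 = 870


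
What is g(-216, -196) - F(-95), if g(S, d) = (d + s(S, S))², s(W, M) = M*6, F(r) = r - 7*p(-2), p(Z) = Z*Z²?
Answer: 2226103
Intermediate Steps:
p(Z) = Z³
F(r) = 56 + r (F(r) = r - 7*(-2)³ = r - 7*(-8) = r + 56 = 56 + r)
s(W, M) = 6*M
g(S, d) = (d + 6*S)²
g(-216, -196) - F(-95) = (-196 + 6*(-216))² - (56 - 95) = (-196 - 1296)² - 1*(-39) = (-1492)² + 39 = 2226064 + 39 = 2226103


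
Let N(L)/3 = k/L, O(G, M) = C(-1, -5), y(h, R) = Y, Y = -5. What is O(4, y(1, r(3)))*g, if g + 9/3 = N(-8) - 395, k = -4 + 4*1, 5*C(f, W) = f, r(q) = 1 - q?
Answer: 398/5 ≈ 79.600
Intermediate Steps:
C(f, W) = f/5
y(h, R) = -5
k = 0 (k = -4 + 4 = 0)
O(G, M) = -1/5 (O(G, M) = (1/5)*(-1) = -1/5)
N(L) = 0 (N(L) = 3*(0/L) = 3*0 = 0)
g = -398 (g = -3 + (0 - 395) = -3 - 395 = -398)
O(4, y(1, r(3)))*g = -1/5*(-398) = 398/5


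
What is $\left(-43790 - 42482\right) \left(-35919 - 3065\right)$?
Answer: $3363227648$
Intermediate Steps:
$\left(-43790 - 42482\right) \left(-35919 - 3065\right) = - 86272 \left(-35919 - 3065\right) = \left(-86272\right) \left(-38984\right) = 3363227648$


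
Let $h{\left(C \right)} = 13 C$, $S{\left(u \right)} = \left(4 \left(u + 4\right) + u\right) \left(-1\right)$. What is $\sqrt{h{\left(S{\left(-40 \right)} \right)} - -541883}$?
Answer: $15 \sqrt{2419} \approx 737.75$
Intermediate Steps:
$S{\left(u \right)} = -16 - 5 u$ ($S{\left(u \right)} = \left(4 \left(4 + u\right) + u\right) \left(-1\right) = \left(\left(16 + 4 u\right) + u\right) \left(-1\right) = \left(16 + 5 u\right) \left(-1\right) = -16 - 5 u$)
$\sqrt{h{\left(S{\left(-40 \right)} \right)} - -541883} = \sqrt{13 \left(-16 - -200\right) - -541883} = \sqrt{13 \left(-16 + 200\right) + \left(-76235 + 618118\right)} = \sqrt{13 \cdot 184 + 541883} = \sqrt{2392 + 541883} = \sqrt{544275} = 15 \sqrt{2419}$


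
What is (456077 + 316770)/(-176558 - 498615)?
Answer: -772847/675173 ≈ -1.1447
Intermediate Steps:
(456077 + 316770)/(-176558 - 498615) = 772847/(-675173) = 772847*(-1/675173) = -772847/675173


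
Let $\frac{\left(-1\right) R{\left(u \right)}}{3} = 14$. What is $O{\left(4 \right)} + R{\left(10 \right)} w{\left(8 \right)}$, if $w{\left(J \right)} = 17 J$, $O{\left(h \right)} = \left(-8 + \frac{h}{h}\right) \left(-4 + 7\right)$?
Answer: $-5733$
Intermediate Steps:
$R{\left(u \right)} = -42$ ($R{\left(u \right)} = \left(-3\right) 14 = -42$)
$O{\left(h \right)} = -21$ ($O{\left(h \right)} = \left(-8 + 1\right) 3 = \left(-7\right) 3 = -21$)
$O{\left(4 \right)} + R{\left(10 \right)} w{\left(8 \right)} = -21 - 42 \cdot 17 \cdot 8 = -21 - 5712 = -5733$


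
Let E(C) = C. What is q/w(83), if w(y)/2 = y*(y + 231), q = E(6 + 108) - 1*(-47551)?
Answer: 47665/52124 ≈ 0.91445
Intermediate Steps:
q = 47665 (q = (6 + 108) - 1*(-47551) = 114 + 47551 = 47665)
w(y) = 2*y*(231 + y) (w(y) = 2*(y*(y + 231)) = 2*(y*(231 + y)) = 2*y*(231 + y))
q/w(83) = 47665/((2*83*(231 + 83))) = 47665/((2*83*314)) = 47665/52124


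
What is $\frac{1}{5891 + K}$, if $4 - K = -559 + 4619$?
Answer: $\frac{1}{1835} \approx 0.00054496$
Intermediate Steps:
$K = -4056$ ($K = 4 - \left(-559 + 4619\right) = 4 - 4060 = -4056$)
$\frac{1}{5891 + K} = \frac{1}{5891 - 4056} = \frac{1}{1835}$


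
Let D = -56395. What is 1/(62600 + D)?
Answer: 1/6205 ≈ 0.00016116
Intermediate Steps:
1/(62600 + D) = 1/(62600 - 56395) = 1/6205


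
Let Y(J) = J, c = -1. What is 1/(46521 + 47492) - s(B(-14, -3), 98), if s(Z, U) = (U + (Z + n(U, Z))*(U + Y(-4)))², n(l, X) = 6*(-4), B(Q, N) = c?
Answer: -476787305551/94013 ≈ -5.0715e+6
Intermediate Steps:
B(Q, N) = -1
n(l, X) = -24
s(Z, U) = (U + (-24 + Z)*(-4 + U))² (s(Z, U) = (U + (Z - 24)*(U - 4))² = (U + (-24 + Z)*(-4 + U))²)
1/(46521 + 47492) - s(B(-14, -3), 98) = 1/(46521 + 47492) - (96 - 23*98 - 4*(-1) + 98*(-1))² = 1/94013 - (96 - 2254 + 4 - 98)² = 1/94013 - 1*(-2252)² = 1/94013 - 1*5071504 = 1/94013 - 5071504 = -476787305551/94013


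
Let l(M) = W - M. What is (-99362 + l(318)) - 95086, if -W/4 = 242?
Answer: -195734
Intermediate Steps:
W = -968 (W = -4*242 = -968)
l(M) = -968 - M
(-99362 + l(318)) - 95086 = (-99362 + (-968 - 1*318)) - 95086 = (-99362 + (-968 - 318)) - 95086 = (-99362 - 1286) - 95086 = -100648 - 95086 = -195734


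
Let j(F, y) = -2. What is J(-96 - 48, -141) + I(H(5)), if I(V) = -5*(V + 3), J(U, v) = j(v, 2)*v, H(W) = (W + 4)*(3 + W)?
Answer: -93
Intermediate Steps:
H(W) = (3 + W)*(4 + W) (H(W) = (4 + W)*(3 + W) = (3 + W)*(4 + W))
J(U, v) = -2*v
I(V) = -15 - 5*V (I(V) = -5*(3 + V) = -15 - 5*V)
J(-96 - 48, -141) + I(H(5)) = -2*(-141) + (-15 - 5*(12 + 5² + 7*5)) = 282 + (-15 - 5*(12 + 25 + 35)) = 282 + (-15 - 5*72) = 282 + (-15 - 360) = 282 - 375 = -93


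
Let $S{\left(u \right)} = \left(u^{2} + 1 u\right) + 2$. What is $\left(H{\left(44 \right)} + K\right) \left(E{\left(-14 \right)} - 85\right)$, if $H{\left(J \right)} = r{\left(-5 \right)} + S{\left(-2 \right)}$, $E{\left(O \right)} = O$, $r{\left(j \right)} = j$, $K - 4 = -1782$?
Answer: $176121$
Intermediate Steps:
$K = -1778$ ($K = 4 - 1782 = -1778$)
$S{\left(u \right)} = 2 + u + u^{2}$ ($S{\left(u \right)} = \left(u^{2} + u\right) + 2 = \left(u + u^{2}\right) + 2 = 2 + u + u^{2}$)
$H{\left(J \right)} = -1$ ($H{\left(J \right)} = -5 + \left(2 - 2 + \left(-2\right)^{2}\right) = -5 + \left(2 - 2 + 4\right) = -5 + 4 = -1$)
$\left(H{\left(44 \right)} + K\right) \left(E{\left(-14 \right)} - 85\right) = \left(-1 - 1778\right) \left(-14 - 85\right) = \left(-1779\right) \left(-99\right) = 176121$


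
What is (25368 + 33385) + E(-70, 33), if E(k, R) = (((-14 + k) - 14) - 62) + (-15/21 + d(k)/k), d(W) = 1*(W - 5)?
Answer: 820307/14 ≈ 58593.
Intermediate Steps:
d(W) = -5 + W (d(W) = 1*(-5 + W) = -5 + W)
E(k, R) = -635/7 + k + (-5 + k)/k (E(k, R) = (((-14 + k) - 14) - 62) + (-15/21 + (-5 + k)/k) = ((-28 + k) - 62) + (-15*1/21 + (-5 + k)/k) = (-90 + k) + (-5/7 + (-5 + k)/k) = -635/7 + k + (-5 + k)/k)
(25368 + 33385) + E(-70, 33) = (25368 + 33385) + (-628/7 - 70 - 5/(-70)) = 58753 + (-628/7 - 70 - 5*(-1/70)) = 58753 + (-628/7 - 70 + 1/14) = 58753 - 2235/14 = 820307/14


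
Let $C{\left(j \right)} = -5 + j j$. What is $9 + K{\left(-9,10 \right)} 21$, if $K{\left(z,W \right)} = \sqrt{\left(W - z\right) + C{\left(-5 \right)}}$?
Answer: $9 + 21 \sqrt{39} \approx 140.15$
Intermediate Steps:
$C{\left(j \right)} = -5 + j^{2}$
$K{\left(z,W \right)} = \sqrt{20 + W - z}$ ($K{\left(z,W \right)} = \sqrt{\left(W - z\right) - \left(5 - \left(-5\right)^{2}\right)} = \sqrt{\left(W - z\right) + \left(-5 + 25\right)} = \sqrt{\left(W - z\right) + 20} = \sqrt{20 + W - z}$)
$9 + K{\left(-9,10 \right)} 21 = 9 + \sqrt{20 + 10 - -9} \cdot 21 = 9 + \sqrt{20 + 10 + 9} \cdot 21 = 9 + \sqrt{39} \cdot 21 = 9 + 21 \sqrt{39}$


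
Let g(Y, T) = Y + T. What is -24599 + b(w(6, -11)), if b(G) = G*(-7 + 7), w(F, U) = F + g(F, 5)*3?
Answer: -24599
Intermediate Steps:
g(Y, T) = T + Y
w(F, U) = 15 + 4*F (w(F, U) = F + (5 + F)*3 = F + (15 + 3*F) = 15 + 4*F)
b(G) = 0 (b(G) = G*0 = 0)
-24599 + b(w(6, -11)) = -24599 + 0 = -24599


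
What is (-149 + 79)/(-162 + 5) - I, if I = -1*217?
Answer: 34139/157 ≈ 217.45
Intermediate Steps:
I = -217
(-149 + 79)/(-162 + 5) - I = (-149 + 79)/(-162 + 5) - 1*(-217) = -70/(-157) + 217 = -70*(-1/157) + 217 = 70/157 + 217 = 34139/157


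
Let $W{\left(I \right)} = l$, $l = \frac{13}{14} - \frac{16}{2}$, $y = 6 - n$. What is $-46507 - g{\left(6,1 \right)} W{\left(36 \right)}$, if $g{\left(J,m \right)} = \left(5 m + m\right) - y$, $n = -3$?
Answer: $- \frac{651395}{14} \approx -46528.0$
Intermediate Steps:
$y = 9$ ($y = 6 - -3 = 6 + 3 = 9$)
$l = - \frac{99}{14}$ ($l = 13 \cdot \frac{1}{14} - 8 = \frac{13}{14} - 8 = - \frac{99}{14} \approx -7.0714$)
$W{\left(I \right)} = - \frac{99}{14}$
$g{\left(J,m \right)} = -9 + 6 m$ ($g{\left(J,m \right)} = \left(5 m + m\right) - 9 = 6 m - 9 = -9 + 6 m$)
$-46507 - g{\left(6,1 \right)} W{\left(36 \right)} = -46507 - \left(-9 + 6 \cdot 1\right) \left(- \frac{99}{14}\right) = -46507 - \left(-9 + 6\right) \left(- \frac{99}{14}\right) = -46507 - \left(-3\right) \left(- \frac{99}{14}\right) = -46507 - \frac{297}{14} = - \frac{651395}{14}$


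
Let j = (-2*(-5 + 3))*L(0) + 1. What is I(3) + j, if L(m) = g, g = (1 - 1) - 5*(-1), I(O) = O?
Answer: 24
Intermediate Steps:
g = 5 (g = 0 + 5 = 5)
L(m) = 5
j = 21 (j = -2*(-5 + 3)*5 + 1 = -2*(-2)*5 + 1 = 4*5 + 1 = 20 + 1 = 21)
I(3) + j = 3 + 21 = 24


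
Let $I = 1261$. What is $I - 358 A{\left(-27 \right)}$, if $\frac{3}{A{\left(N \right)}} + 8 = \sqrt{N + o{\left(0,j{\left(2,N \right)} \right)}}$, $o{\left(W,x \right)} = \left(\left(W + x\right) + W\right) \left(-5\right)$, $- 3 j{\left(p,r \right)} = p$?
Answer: $\frac{357419}{263} + \frac{1074 i \sqrt{213}}{263} \approx 1359.0 + 59.599 i$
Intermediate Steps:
$j{\left(p,r \right)} = - \frac{p}{3}$
$o{\left(W,x \right)} = - 10 W - 5 x$ ($o{\left(W,x \right)} = \left(x + 2 W\right) \left(-5\right) = - 10 W - 5 x$)
$A{\left(N \right)} = \frac{3}{-8 + \sqrt{\frac{10}{3} + N}}$ ($A{\left(N \right)} = \frac{3}{-8 + \sqrt{N - 5 \left(\left(- \frac{1}{3}\right) 2\right)}} = \frac{3}{-8 + \sqrt{N + \left(0 - - \frac{10}{3}\right)}} = \frac{3}{-8 + \sqrt{N + \left(0 + \frac{10}{3}\right)}} = \frac{3}{-8 + \sqrt{N + \frac{10}{3}}} = \frac{3}{-8 + \sqrt{\frac{10}{3} + N}}$)
$I - 358 A{\left(-27 \right)} = 1261 - 358 \frac{9}{-24 + \sqrt{3} \sqrt{10 + 3 \left(-27\right)}} = 1261 - 358 \frac{9}{-24 + \sqrt{3} \sqrt{10 - 81}} = 1261 - 358 \frac{9}{-24 + \sqrt{3} \sqrt{-71}} = 1261 - 358 \frac{9}{-24 + \sqrt{3} i \sqrt{71}} = 1261 - 358 \frac{9}{-24 + i \sqrt{213}} = 1261 - \frac{3222}{-24 + i \sqrt{213}}$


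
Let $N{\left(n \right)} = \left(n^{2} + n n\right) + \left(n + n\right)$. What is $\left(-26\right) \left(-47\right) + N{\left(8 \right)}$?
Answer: $1366$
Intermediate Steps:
$N{\left(n \right)} = 2 n + 2 n^{2}$ ($N{\left(n \right)} = \left(n^{2} + n^{2}\right) + 2 n = 2 n^{2} + 2 n = 2 n + 2 n^{2}$)
$\left(-26\right) \left(-47\right) + N{\left(8 \right)} = \left(-26\right) \left(-47\right) + 2 \cdot 8 \left(1 + 8\right) = 1222 + 2 \cdot 8 \cdot 9 = 1222 + 144 = 1366$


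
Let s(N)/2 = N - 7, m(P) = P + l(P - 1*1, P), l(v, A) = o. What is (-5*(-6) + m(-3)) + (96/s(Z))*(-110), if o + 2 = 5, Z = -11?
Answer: 970/3 ≈ 323.33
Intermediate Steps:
o = 3 (o = -2 + 5 = 3)
l(v, A) = 3
m(P) = 3 + P (m(P) = P + 3 = 3 + P)
s(N) = -14 + 2*N (s(N) = 2*(N - 7) = 2*(-7 + N) = -14 + 2*N)
(-5*(-6) + m(-3)) + (96/s(Z))*(-110) = (-5*(-6) + (3 - 3)) + (96/(-14 + 2*(-11)))*(-110) = (30 + 0) + (96/(-14 - 22))*(-110) = 30 + (96/(-36))*(-110) = 30 + (96*(-1/36))*(-110) = 30 - 8/3*(-110) = 30 + 880/3 = 970/3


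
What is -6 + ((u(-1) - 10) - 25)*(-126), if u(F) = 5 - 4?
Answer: 4278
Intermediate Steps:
u(F) = 1
-6 + ((u(-1) - 10) - 25)*(-126) = -6 + ((1 - 10) - 25)*(-126) = -6 + (-9 - 25)*(-126) = -6 - 34*(-126) = -6 + 4284 = 4278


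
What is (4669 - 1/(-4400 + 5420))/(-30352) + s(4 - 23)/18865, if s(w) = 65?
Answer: -2509426921/16686922560 ≈ -0.15038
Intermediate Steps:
(4669 - 1/(-4400 + 5420))/(-30352) + s(4 - 23)/18865 = (4669 - 1/(-4400 + 5420))/(-30352) + 65/18865 = (4669 - 1/1020)*(-1/30352) + 65*(1/18865) = (4669 - 1*1/1020)*(-1/30352) + 13/3773 = (4669 - 1/1020)*(-1/30352) + 13/3773 = (4762379/1020)*(-1/30352) + 13/3773 = -4762379/30959040 + 13/3773 = -2509426921/16686922560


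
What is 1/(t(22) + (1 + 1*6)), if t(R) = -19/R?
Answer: 22/135 ≈ 0.16296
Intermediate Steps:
1/(t(22) + (1 + 1*6)) = 1/(-19/22 + (1 + 1*6)) = 1/(-19*1/22 + (1 + 6)) = 1/(-19/22 + 7) = 1/(135/22) = 22/135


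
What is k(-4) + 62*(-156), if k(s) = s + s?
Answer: -9680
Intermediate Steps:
k(s) = 2*s
k(-4) + 62*(-156) = 2*(-4) + 62*(-156) = -8 - 9672 = -9680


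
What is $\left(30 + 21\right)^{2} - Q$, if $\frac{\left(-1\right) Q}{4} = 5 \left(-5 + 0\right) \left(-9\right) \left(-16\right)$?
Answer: $-11799$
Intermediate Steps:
$Q = 14400$ ($Q = - 4 \cdot 5 \left(-5 + 0\right) \left(-9\right) \left(-16\right) = - 4 \cdot 5 \left(-5\right) \left(-9\right) \left(-16\right) = - 4 \left(-25\right) \left(-9\right) \left(-16\right) = - 4 \cdot 225 \left(-16\right) = \left(-4\right) \left(-3600\right) = 14400$)
$\left(30 + 21\right)^{2} - Q = \left(30 + 21\right)^{2} - 14400 = 51^{2} - 14400 = 2601 - 14400 = -11799$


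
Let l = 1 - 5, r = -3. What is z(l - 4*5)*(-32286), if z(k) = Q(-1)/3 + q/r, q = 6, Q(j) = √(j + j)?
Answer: 64572 - 10762*I*√2 ≈ 64572.0 - 15220.0*I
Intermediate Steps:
l = -4
Q(j) = √2*√j (Q(j) = √(2*j) = √2*√j)
z(k) = -2 + I*√2/3 (z(k) = (√2*√(-1))/3 + 6/(-3) = (√2*I)*(⅓) + 6*(-⅓) = (I*√2)*(⅓) - 2 = I*√2/3 - 2 = -2 + I*√2/3)
z(l - 4*5)*(-32286) = (-2 + I*√2/3)*(-32286) = 64572 - 10762*I*√2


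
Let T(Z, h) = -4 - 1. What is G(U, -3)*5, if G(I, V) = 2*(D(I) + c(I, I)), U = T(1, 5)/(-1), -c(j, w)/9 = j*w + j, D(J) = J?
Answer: -2650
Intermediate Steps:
T(Z, h) = -5
c(j, w) = -9*j - 9*j*w (c(j, w) = -9*(j*w + j) = -9*(j + j*w) = -9*j - 9*j*w)
U = 5 (U = -5/(-1) = -5*(-1) = 5)
G(I, V) = 2*I - 18*I*(1 + I) (G(I, V) = 2*(I - 9*I*(1 + I)) = 2*I - 18*I*(1 + I))
G(U, -3)*5 = (2*5*(-8 - 9*5))*5 = (2*5*(-8 - 45))*5 = (2*5*(-53))*5 = -530*5 = -2650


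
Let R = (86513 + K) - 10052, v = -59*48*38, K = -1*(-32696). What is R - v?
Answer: 216773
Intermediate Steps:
K = 32696
v = -107616 (v = -2832*38 = -107616)
R = 109157 (R = (86513 + 32696) - 10052 = 119209 - 10052 = 109157)
R - v = 109157 - 1*(-107616) = 109157 + 107616 = 216773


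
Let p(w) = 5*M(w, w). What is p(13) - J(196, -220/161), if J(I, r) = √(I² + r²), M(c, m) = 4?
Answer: 20 - 4*√62239346/161 ≈ -176.00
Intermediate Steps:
p(w) = 20 (p(w) = 5*4 = 20)
p(13) - J(196, -220/161) = 20 - √(196² + (-220/161)²) = 20 - √(38416 + (-220*1/161)²) = 20 - √(38416 + (-220/161)²) = 20 - √(38416 + 48400/25921) = 20 - √(995829536/25921) = 20 - 4*√62239346/161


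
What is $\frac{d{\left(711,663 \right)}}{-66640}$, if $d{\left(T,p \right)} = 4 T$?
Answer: $- \frac{711}{16660} \approx -0.042677$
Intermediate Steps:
$\frac{d{\left(711,663 \right)}}{-66640} = \frac{4 \cdot 711}{-66640} = 2844 \left(- \frac{1}{66640}\right) = - \frac{711}{16660}$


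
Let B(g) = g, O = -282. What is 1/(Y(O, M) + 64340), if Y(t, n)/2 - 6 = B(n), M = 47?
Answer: 1/64446 ≈ 1.5517e-5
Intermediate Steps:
Y(t, n) = 12 + 2*n
1/(Y(O, M) + 64340) = 1/((12 + 2*47) + 64340) = 1/((12 + 94) + 64340) = 1/(106 + 64340) = 1/64446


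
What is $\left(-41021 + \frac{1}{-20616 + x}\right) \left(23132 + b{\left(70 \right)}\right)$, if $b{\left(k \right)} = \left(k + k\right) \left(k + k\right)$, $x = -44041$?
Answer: $- \frac{113337861308136}{64657} \approx -1.7529 \cdot 10^{9}$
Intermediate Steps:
$b{\left(k \right)} = 4 k^{2}$ ($b{\left(k \right)} = 2 k 2 k = 4 k^{2}$)
$\left(-41021 + \frac{1}{-20616 + x}\right) \left(23132 + b{\left(70 \right)}\right) = \left(-41021 + \frac{1}{-20616 - 44041}\right) \left(23132 + 4 \cdot 70^{2}\right) = \left(-41021 + \frac{1}{-64657}\right) \left(23132 + 4 \cdot 4900\right) = \left(-41021 - \frac{1}{64657}\right) \left(23132 + 19600\right) = \left(- \frac{2652294798}{64657}\right) 42732 = - \frac{113337861308136}{64657}$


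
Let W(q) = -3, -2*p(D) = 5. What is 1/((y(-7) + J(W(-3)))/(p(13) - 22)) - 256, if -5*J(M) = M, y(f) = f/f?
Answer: -4341/16 ≈ -271.31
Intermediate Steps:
p(D) = -5/2 (p(D) = -½*5 = -5/2)
y(f) = 1
J(M) = -M/5
1/((y(-7) + J(W(-3)))/(p(13) - 22)) - 256 = 1/((1 - ⅕*(-3))/(-5/2 - 22)) - 256 = 1/((1 + ⅗)/(-49/2)) - 256 = 1/((8/5)*(-2/49)) - 256 = 1/(-16/245) - 256 = -245/16 - 256 = -4341/16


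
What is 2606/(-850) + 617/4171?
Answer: -5172588/1772675 ≈ -2.9180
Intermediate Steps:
2606/(-850) + 617/4171 = 2606*(-1/850) + 617*(1/4171) = -1303/425 + 617/4171 = -5172588/1772675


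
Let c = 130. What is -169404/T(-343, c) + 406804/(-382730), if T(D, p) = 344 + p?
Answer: -5419068168/15117835 ≈ -358.46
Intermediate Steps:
-169404/T(-343, c) + 406804/(-382730) = -169404/(344 + 130) + 406804/(-382730) = -169404/474 + 406804*(-1/382730) = -169404*1/474 - 203402/191365 = -28234/79 - 203402/191365 = -5419068168/15117835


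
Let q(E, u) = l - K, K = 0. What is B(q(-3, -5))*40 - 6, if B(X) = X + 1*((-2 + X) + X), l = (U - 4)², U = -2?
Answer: 4234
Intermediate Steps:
l = 36 (l = (-2 - 4)² = (-6)² = 36)
q(E, u) = 36 (q(E, u) = 36 - 1*0 = 36 + 0 = 36)
B(X) = -2 + 3*X (B(X) = X + 1*(-2 + 2*X) = X + (-2 + 2*X) = -2 + 3*X)
B(q(-3, -5))*40 - 6 = (-2 + 3*36)*40 - 6 = (-2 + 108)*40 - 6 = 106*40 - 6 = 4240 - 6 = 4234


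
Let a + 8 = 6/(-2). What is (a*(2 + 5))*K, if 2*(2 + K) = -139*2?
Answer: 10857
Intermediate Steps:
a = -11 (a = -8 + 6/(-2) = -8 + 6*(-½) = -8 - 3 = -11)
K = -141 (K = -2 + (-139*2)/2 = -2 + (½)*(-278) = -2 - 139 = -141)
(a*(2 + 5))*K = -11*(2 + 5)*(-141) = -11*7*(-141) = -77*(-141) = 10857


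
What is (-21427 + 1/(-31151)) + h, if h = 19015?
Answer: -75136213/31151 ≈ -2412.0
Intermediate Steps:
(-21427 + 1/(-31151)) + h = (-21427 + 1/(-31151)) + 19015 = (-21427 - 1/31151) + 19015 = -667472478/31151 + 19015 = -75136213/31151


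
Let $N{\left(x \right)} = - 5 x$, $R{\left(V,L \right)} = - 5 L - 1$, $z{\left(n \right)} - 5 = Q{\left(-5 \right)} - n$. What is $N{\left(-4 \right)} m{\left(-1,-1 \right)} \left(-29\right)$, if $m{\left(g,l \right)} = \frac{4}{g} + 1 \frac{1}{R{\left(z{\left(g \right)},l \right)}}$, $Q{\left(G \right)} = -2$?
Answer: $2175$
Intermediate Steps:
$z{\left(n \right)} = 3 - n$ ($z{\left(n \right)} = 5 - \left(2 + n\right) = 3 - n$)
$R{\left(V,L \right)} = -1 - 5 L$
$m{\left(g,l \right)} = \frac{1}{-1 - 5 l} + \frac{4}{g}$ ($m{\left(g,l \right)} = \frac{4}{g} + 1 \frac{1}{-1 - 5 l} = \frac{4}{g} + \frac{1}{-1 - 5 l} = \frac{1}{-1 - 5 l} + \frac{4}{g}$)
$N{\left(-4 \right)} m{\left(-1,-1 \right)} \left(-29\right) = \left(-5\right) \left(-4\right) \frac{4 - -1 + 20 \left(-1\right)}{\left(-1\right) \left(1 + 5 \left(-1\right)\right)} \left(-29\right) = 20 \left(- \frac{4 + 1 - 20}{1 - 5}\right) \left(-29\right) = 20 \left(\left(-1\right) \frac{1}{-4} \left(-15\right)\right) \left(-29\right) = 20 \left(\left(-1\right) \left(- \frac{1}{4}\right) \left(-15\right)\right) \left(-29\right) = 20 \left(- \frac{15}{4}\right) \left(-29\right) = \left(-75\right) \left(-29\right) = 2175$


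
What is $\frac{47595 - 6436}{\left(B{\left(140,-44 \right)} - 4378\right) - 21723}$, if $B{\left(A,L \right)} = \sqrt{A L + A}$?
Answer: $- \frac{24983513}{15843447} - \frac{82318 i \sqrt{1505}}{681268221} \approx -1.5769 - 0.0046875 i$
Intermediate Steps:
$B{\left(A,L \right)} = \sqrt{A + A L}$
$\frac{47595 - 6436}{\left(B{\left(140,-44 \right)} - 4378\right) - 21723} = \frac{47595 - 6436}{\left(\sqrt{140 \left(1 - 44\right)} - 4378\right) - 21723} = \frac{41159}{\left(\sqrt{140 \left(-43\right)} - 4378\right) - 21723} = \frac{41159}{\left(\sqrt{-6020} - 4378\right) - 21723} = \frac{41159}{\left(2 i \sqrt{1505} - 4378\right) - 21723} = \frac{41159}{\left(-4378 + 2 i \sqrt{1505}\right) - 21723} = \frac{41159}{-26101 + 2 i \sqrt{1505}}$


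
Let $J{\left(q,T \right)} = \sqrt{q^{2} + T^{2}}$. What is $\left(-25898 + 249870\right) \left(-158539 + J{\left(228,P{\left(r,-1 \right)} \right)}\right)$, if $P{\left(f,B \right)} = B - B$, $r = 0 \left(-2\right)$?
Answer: $-35457231292$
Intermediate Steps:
$r = 0$
$P{\left(f,B \right)} = 0$
$J{\left(q,T \right)} = \sqrt{T^{2} + q^{2}}$
$\left(-25898 + 249870\right) \left(-158539 + J{\left(228,P{\left(r,-1 \right)} \right)}\right) = \left(-25898 + 249870\right) \left(-158539 + \sqrt{0^{2} + 228^{2}}\right) = 223972 \left(-158539 + \sqrt{0 + 51984}\right) = 223972 \left(-158539 + \sqrt{51984}\right) = 223972 \left(-158539 + 228\right) = 223972 \left(-158311\right) = -35457231292$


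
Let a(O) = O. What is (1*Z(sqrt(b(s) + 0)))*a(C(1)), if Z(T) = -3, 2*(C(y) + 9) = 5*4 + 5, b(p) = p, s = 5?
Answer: -21/2 ≈ -10.500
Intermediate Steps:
C(y) = 7/2 (C(y) = -9 + (5*4 + 5)/2 = -9 + (20 + 5)/2 = -9 + (1/2)*25 = -9 + 25/2 = 7/2)
(1*Z(sqrt(b(s) + 0)))*a(C(1)) = (1*(-3))*(7/2) = -3*7/2 = -21/2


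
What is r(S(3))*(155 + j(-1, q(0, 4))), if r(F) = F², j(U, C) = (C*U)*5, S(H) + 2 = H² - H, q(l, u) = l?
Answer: 2480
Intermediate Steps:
S(H) = -2 + H² - H (S(H) = -2 + (H² - H) = -2 + H² - H)
j(U, C) = 5*C*U
r(S(3))*(155 + j(-1, q(0, 4))) = (-2 + 3² - 1*3)²*(155 + 5*0*(-1)) = (-2 + 9 - 3)²*(155 + 0) = 4²*155 = 16*155 = 2480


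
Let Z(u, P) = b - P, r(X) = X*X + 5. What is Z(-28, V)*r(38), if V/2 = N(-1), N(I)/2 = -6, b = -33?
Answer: -13041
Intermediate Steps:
N(I) = -12 (N(I) = 2*(-6) = -12)
V = -24 (V = 2*(-12) = -24)
r(X) = 5 + X² (r(X) = X² + 5 = 5 + X²)
Z(u, P) = -33 - P
Z(-28, V)*r(38) = (-33 - 1*(-24))*(5 + 38²) = (-33 + 24)*(5 + 1444) = -9*1449 = -13041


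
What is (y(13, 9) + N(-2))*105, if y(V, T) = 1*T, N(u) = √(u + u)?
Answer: 945 + 210*I ≈ 945.0 + 210.0*I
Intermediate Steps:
N(u) = √2*√u (N(u) = √(2*u) = √2*√u)
y(V, T) = T
(y(13, 9) + N(-2))*105 = (9 + √2*√(-2))*105 = (9 + √2*(I*√2))*105 = (9 + 2*I)*105 = 945 + 210*I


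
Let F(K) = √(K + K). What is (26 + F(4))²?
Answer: 684 + 104*√2 ≈ 831.08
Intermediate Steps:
F(K) = √2*√K (F(K) = √(2*K) = √2*√K)
(26 + F(4))² = (26 + √2*√4)² = (26 + √2*2)² = (26 + 2*√2)²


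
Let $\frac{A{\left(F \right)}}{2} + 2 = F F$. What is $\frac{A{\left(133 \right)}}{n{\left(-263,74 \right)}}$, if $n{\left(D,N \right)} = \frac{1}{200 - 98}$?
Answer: $3608148$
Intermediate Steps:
$n{\left(D,N \right)} = \frac{1}{102}$
$A{\left(F \right)} = -4 + 2 F^{2}$ ($A{\left(F \right)} = -4 + 2 F F = -4 + 2 F^{2}$)
$\frac{A{\left(133 \right)}}{n{\left(-263,74 \right)}} = \left(-4 + 2 \cdot 133^{2}\right) \frac{1}{\frac{1}{102}} = \left(-4 + 2 \cdot 17689\right) 102 = \left(-4 + 35378\right) 102 = 35374 \cdot 102 = 3608148$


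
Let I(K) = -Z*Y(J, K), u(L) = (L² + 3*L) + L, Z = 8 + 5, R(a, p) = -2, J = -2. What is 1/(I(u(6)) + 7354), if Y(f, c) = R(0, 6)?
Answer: 1/7380 ≈ 0.00013550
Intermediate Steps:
Y(f, c) = -2
Z = 13
u(L) = L² + 4*L
I(K) = 26 (I(K) = -13*(-2) = -1*(-26) = 26)
1/(I(u(6)) + 7354) = 1/(26 + 7354) = 1/7380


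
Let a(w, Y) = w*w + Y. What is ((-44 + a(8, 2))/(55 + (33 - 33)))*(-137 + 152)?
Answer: 6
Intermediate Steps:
a(w, Y) = Y + w**2 (a(w, Y) = w**2 + Y = Y + w**2)
((-44 + a(8, 2))/(55 + (33 - 33)))*(-137 + 152) = ((-44 + (2 + 8**2))/(55 + (33 - 33)))*(-137 + 152) = ((-44 + (2 + 64))/(55 + 0))*15 = ((-44 + 66)/55)*15 = (22*(1/55))*15 = (2/5)*15 = 6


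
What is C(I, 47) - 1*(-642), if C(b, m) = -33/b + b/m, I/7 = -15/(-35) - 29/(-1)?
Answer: 6256729/9682 ≈ 646.22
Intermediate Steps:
I = 206 (I = 7*(-15/(-35) - 29/(-1)) = 7*(-15*(-1/35) - 29*(-1)) = 7*(3/7 + 29) = 7*(206/7) = 206)
C(I, 47) - 1*(-642) = (-33/206 + 206/47) - 1*(-642) = (-33*1/206 + 206*(1/47)) + 642 = (-33/206 + 206/47) + 642 = 40885/9682 + 642 = 6256729/9682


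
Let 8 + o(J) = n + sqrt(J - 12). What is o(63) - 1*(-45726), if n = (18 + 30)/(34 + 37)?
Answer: 3246026/71 + sqrt(51) ≈ 45726.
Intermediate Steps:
n = 48/71 ≈ 0.67606
o(J) = -520/71 + sqrt(-12 + J) (o(J) = -8 + (48/71 + sqrt(J - 12)) = -8 + (48/71 + sqrt(-12 + J)) = -520/71 + sqrt(-12 + J))
o(63) - 1*(-45726) = (-520/71 + sqrt(-12 + 63)) - 1*(-45726) = (-520/71 + sqrt(51)) + 45726 = 3246026/71 + sqrt(51)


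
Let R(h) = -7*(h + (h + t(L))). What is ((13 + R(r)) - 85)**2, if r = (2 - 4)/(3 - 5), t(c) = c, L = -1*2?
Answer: 5184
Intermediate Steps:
L = -2
r = 1 (r = -2/(-2) = -2*(-1/2) = 1)
R(h) = 14 - 14*h (R(h) = -7*(h + (h - 2)) = -7*(h + (-2 + h)) = -7*(-2 + 2*h) = 14 - 14*h)
((13 + R(r)) - 85)**2 = ((13 + (14 - 14*1)) - 85)**2 = ((13 + (14 - 14)) - 85)**2 = ((13 + 0) - 85)**2 = (13 - 85)**2 = (-72)**2 = 5184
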